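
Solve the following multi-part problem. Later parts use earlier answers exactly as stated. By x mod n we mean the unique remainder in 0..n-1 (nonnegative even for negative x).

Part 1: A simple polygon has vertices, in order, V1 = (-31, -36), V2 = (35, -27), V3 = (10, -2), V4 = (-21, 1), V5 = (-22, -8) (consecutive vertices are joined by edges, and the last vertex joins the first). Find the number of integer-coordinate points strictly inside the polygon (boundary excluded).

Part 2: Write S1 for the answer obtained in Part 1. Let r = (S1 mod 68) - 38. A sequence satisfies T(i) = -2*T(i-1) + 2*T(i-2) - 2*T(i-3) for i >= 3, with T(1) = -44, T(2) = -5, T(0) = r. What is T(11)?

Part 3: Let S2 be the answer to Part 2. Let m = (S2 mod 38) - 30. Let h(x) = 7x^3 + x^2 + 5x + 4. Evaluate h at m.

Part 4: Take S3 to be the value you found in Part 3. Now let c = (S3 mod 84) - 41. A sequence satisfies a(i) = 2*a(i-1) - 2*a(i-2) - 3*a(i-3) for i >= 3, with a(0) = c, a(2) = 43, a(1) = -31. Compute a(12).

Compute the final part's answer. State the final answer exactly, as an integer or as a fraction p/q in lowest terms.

119019

Part 1: cross terms: (-31*-27 - 35*-36)=2097, (35*-2 - 10*-27)=200, (10*1 - -21*-2)=-32, (-21*-8 - -22*1)=190, (-22*-36 - -31*-8)=544; twice the area = |2999| = 2999; area = 2999/2; boundary points = 3 + 25 + 1 + 1 + 1 = 31; strictly interior points = area - boundary/2 + 1 = 1485; answer 1485
Part 2: S1 = 1485; r = 19; T(3) = -2*(-5) + 2*(-44) - 2*(19) = -116; iterating: T(3)=-116, T(4)=310, T(5)=-842, T(6)=2536, T(7)=-7376, T(8)=21508, T(9)=-62840, T(10)=183448, T(11)=-535592; answer -535592
Part 3: S2 = -535592; m = -12; 7*(-12)^3 + 1*(-12)^2 + 5*(-12)^1 + 4 = (-12096) + (144) + (-60) + (4) = -12008; answer -12008
Part 4: S3 = -12008; c = -37; a(3) = 2*(43) - 2*(-31) - 3*(-37) = 259; iterating: a(3)=259, a(4)=525, a(5)=403, a(6)=-1021, a(7)=-4423, a(8)=-8013, a(9)=-4117, a(10)=21061, a(11)=74395, a(12)=119019; answer 119019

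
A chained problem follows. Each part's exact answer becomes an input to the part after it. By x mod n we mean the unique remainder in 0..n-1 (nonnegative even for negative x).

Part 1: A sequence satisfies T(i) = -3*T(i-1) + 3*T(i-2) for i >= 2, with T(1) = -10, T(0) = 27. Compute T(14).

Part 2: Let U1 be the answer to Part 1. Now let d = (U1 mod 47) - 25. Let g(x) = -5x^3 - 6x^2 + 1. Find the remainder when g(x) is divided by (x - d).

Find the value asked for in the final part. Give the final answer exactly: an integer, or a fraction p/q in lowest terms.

18945

Part 1: T(2) = -3*(-10) + 3*(27) = 111; iterating: T(2)=111, T(3)=-363, T(4)=1422, T(5)=-5355, T(6)=20331, T(7)=-77058, T(8)=292167, T(9)=-1107675, T(10)=4199526, T(11)=-15921603, T(12)=60363387, T(13)=-228854970, T(14)=867655071; answer 867655071
Part 2: U1 = 867655071; d = -16; remainder = value at the root: -5*(-16)^3 - 6*(-16)^2 + 1 = (20480) + (-1536) + (1) = 18945; answer 18945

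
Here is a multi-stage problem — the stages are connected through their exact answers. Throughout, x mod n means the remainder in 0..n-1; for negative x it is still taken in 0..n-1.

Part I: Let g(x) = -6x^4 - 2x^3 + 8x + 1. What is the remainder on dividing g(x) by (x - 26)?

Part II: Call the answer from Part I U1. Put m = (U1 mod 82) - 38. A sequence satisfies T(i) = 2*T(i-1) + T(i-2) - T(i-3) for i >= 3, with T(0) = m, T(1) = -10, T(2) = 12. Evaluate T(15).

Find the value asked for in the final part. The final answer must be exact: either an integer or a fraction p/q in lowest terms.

Part I: remainder = value at the root: -6*(26)^4 - 2*(26)^3 + 8*(26)^1 + 1 = (-2741856) + (-35152) + (208) + (1) = -2776799; answer -2776799
Part II: U1 = -2776799; m = 11; T(3) = 2*(12) + 1*(-10) - 1*(11) = 3; iterating: T(3)=3, T(4)=28, T(5)=47, T(6)=119, T(7)=257, T(8)=586, T(9)=1310, T(10)=2949, T(11)=6622, T(12)=14883, T(13)=33439, T(14)=75139, T(15)=168834; answer 168834

168834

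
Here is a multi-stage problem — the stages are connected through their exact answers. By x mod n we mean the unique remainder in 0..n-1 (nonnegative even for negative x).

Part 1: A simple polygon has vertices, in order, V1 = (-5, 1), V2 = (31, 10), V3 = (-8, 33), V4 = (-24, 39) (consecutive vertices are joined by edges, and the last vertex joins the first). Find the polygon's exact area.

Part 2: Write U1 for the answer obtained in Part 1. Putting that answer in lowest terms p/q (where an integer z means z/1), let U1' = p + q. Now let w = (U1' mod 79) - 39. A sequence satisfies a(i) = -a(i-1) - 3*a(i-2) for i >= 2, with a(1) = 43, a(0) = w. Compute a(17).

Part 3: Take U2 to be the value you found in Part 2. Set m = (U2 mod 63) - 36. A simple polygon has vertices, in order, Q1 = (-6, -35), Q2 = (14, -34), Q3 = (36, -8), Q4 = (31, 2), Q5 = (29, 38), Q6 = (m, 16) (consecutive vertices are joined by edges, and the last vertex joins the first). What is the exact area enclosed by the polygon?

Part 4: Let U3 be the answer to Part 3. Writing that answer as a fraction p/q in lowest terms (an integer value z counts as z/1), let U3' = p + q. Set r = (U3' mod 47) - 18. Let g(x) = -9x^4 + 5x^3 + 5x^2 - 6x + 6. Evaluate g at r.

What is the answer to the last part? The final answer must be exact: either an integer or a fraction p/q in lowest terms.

Part 1: cross terms: (-5*10 - 31*1)=-81, (31*33 - -8*10)=1103, (-8*39 - -24*33)=480, (-24*1 - -5*39)=171; twice the area = |1673| = 1673; area = 1673/2; answer 1673/2
Part 2: U1 = 1673/2; threaded value p + q = 1675; w = -23; a(2) = -1*(43) - 3*(-23) = 26; iterating: a(2)=26, a(3)=-155, a(4)=77, a(5)=388, a(6)=-619, a(7)=-545, a(8)=2402, a(9)=-767, a(10)=-6439, a(11)=8740, a(12)=10577, a(13)=-36797, a(14)=5066, a(15)=105325, a(16)=-120523, a(17)=-195452; answer -195452
Part 3: U2 = -195452; m = 1; cross terms: (-6*-34 - 14*-35)=694, (14*-8 - 36*-34)=1112, (36*2 - 31*-8)=320, (31*38 - 29*2)=1120, (29*16 - 1*38)=426, (1*-35 - -6*16)=61; twice the area = |3733| = 3733; area = 3733/2; answer 3733/2
Part 4: U3 = 3733/2; threaded value p + q = 3735; r = 4; -9*(4)^4 + 5*(4)^3 + 5*(4)^2 - 6*(4)^1 + 6 = (-2304) + (320) + (80) + (-24) + (6) = -1922; answer -1922

-1922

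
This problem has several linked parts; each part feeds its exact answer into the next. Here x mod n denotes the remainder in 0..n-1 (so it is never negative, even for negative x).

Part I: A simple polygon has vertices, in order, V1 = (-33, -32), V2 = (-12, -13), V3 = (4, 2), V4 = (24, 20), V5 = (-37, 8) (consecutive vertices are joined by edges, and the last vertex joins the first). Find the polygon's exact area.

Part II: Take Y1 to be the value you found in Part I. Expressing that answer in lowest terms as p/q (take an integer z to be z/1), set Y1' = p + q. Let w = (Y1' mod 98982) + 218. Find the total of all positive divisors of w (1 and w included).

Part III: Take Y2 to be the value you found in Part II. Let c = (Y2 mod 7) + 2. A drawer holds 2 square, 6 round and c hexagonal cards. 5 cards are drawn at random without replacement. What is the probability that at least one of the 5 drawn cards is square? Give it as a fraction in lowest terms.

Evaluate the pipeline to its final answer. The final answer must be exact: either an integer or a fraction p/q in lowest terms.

Part I: cross terms: (-33*-13 - -12*-32)=45, (-12*2 - 4*-13)=28, (4*20 - 24*2)=32, (24*8 - -37*20)=932, (-37*-32 - -33*8)=1448; twice the area = |2485| = 2485; area = 2485/2; answer 2485/2
Part II: Y1 = 2485/2; threaded value p + q = 2487; w = 2705; 2705 = 5 * 541; sigma = (1 + 5) * (1 + 541) = 6 * 542 = 3252; answer 3252
Part III: Y2 = 3252; c = 6; total draws C(14,5) = 2002; complement C(12,5) = 792; favorable 2002 - 792 = 1210; P = 55/91; answer 55/91

55/91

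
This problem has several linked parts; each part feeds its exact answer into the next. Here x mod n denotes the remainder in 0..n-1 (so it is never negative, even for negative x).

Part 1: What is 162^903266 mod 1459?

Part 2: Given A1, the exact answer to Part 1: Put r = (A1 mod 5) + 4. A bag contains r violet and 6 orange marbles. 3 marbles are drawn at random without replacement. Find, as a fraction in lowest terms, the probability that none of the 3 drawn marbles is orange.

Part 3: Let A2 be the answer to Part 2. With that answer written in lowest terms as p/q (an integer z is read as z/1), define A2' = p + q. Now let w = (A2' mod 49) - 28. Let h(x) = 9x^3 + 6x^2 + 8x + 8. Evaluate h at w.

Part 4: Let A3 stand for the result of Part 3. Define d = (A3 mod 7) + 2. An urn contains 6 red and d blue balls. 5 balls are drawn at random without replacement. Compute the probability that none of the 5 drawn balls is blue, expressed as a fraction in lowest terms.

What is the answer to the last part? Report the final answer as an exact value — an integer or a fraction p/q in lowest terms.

1/77

Part 1: squarings mod 1459: 162^1=162, 162^2=1441, 162^4=324, 162^8=1387, 162^16=807, 162^32=535, 162^64=261, 162^128=1007, 162^256=44, 162^512=477, 162^1024=1384, 162^2048=1248, 162^4096=751, 162^8192=827, 162^16384=1117, 162^32768=244, 162^65536=1176, 162^131072=1303, 162^262144=992, 162^524288=698; 162^903266 = 162^2 * 162^32 * 162^64 * 162^2048 * 162^16384 * 162^32768 * 162^65536 * 162^262144 * 162^524288 = 389 (mod 1459); answer 389
Part 2: A1 = 389; r = 8; total draws C(14,3) = 364; favorable C(8,3) = 56; P = 2/13; answer 2/13
Part 3: A2 = 2/13; threaded value p + q = 15; w = -13; 9*(-13)^3 + 6*(-13)^2 + 8*(-13)^1 + 8 = (-19773) + (1014) + (-104) + (8) = -18855; answer -18855
Part 4: A3 = -18855; d = 5; total draws C(11,5) = 462; favorable C(6,5) = 6; P = 1/77; answer 1/77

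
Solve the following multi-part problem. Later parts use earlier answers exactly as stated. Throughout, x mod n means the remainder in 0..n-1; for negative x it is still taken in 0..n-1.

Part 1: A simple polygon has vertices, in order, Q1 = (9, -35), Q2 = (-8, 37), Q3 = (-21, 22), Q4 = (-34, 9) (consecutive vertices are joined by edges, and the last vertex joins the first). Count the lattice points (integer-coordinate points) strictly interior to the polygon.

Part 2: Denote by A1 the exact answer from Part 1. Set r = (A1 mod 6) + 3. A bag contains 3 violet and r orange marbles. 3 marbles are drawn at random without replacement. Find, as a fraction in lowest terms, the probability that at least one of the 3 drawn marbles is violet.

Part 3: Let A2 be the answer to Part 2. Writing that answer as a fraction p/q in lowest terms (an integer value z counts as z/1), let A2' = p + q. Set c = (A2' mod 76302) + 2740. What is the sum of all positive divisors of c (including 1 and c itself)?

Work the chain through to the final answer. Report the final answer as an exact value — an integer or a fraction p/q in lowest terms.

2792

Part 1: cross terms: (9*37 - -8*-35)=53, (-8*22 - -21*37)=601, (-21*9 - -34*22)=559, (-34*-35 - 9*9)=1109; twice the area = |2322| = 2322; area = 1161; boundary points = 1 + 1 + 13 + 1 = 16; strictly interior points = area - boundary/2 + 1 = 1154; answer 1154
Part 2: A1 = 1154; r = 5; total draws C(8,3) = 56; complement C(5,3) = 10; favorable 56 - 10 = 46; P = 23/28; answer 23/28
Part 3: A2 = 23/28; threaded value p + q = 51; c = 2791; 2791 is prime, so its only divisors are 1 and 2791; sigma = 1 + 2791 = 2792; answer 2792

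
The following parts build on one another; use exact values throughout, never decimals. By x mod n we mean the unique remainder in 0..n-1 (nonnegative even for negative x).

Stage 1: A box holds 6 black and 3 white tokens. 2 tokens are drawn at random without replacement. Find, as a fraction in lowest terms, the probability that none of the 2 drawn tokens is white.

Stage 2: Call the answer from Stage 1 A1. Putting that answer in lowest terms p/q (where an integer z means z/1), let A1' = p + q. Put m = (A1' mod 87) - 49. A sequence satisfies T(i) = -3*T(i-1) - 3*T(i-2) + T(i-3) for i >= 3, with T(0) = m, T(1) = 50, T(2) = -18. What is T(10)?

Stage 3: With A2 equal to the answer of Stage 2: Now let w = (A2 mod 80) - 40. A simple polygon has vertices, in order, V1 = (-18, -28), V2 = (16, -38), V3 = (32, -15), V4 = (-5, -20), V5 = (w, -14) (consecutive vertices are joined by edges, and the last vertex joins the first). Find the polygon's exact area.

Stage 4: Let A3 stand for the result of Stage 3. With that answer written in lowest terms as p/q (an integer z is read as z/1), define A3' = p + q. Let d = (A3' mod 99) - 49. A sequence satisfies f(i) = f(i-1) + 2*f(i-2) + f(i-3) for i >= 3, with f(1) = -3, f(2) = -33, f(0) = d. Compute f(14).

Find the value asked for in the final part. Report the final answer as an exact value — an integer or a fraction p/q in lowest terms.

Stage 1: total draws C(9,2) = 36; favorable C(6,2) = 15; P = 5/12; answer 5/12
Stage 2: A1 = 5/12; threaded value p + q = 17; m = -32; T(3) = -3*(-18) - 3*(50) + 1*(-32) = -128; iterating: T(3)=-128, T(4)=488, T(5)=-1098, T(6)=1702, T(7)=-1324, T(8)=-2232, T(9)=12370, T(10)=-31738; answer -31738
Stage 3: A2 = -31738; w = -18; cross terms: (-18*-38 - 16*-28)=1132, (16*-15 - 32*-38)=976, (32*-20 - -5*-15)=-715, (-5*-14 - -18*-20)=-290, (-18*-28 - -18*-14)=252; twice the area = |1355| = 1355; area = 1355/2; answer 1355/2
Stage 4: A3 = 1355/2; threaded value p + q = 1357; d = 21; f(3) = 1*(-33) + 2*(-3) + 1*(21) = -18; iterating: f(3)=-18, f(4)=-87, f(5)=-156, f(6)=-348, f(7)=-747, f(8)=-1599, f(9)=-3441, f(10)=-7386, f(11)=-15867, f(12)=-34080, f(13)=-73200, f(14)=-157227; answer -157227

-157227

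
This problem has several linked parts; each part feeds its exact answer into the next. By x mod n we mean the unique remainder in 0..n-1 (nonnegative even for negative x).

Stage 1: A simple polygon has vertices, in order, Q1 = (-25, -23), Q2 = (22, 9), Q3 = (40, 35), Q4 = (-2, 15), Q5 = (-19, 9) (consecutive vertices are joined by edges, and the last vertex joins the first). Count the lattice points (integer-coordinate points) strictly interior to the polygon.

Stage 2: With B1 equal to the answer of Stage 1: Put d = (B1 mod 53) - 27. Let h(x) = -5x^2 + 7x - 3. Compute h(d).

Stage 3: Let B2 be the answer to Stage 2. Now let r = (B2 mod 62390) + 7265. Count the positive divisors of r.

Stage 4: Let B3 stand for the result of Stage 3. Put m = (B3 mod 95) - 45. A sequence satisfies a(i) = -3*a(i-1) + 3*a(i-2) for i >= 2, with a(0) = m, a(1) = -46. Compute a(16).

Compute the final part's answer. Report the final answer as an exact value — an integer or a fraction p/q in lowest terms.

Stage 1: cross terms: (-25*9 - 22*-23)=281, (22*35 - 40*9)=410, (40*15 - -2*35)=670, (-2*9 - -19*15)=267, (-19*-23 - -25*9)=662; twice the area = |2290| = 2290; area = 1145; boundary points = 1 + 2 + 2 + 1 + 2 = 8; strictly interior points = area - boundary/2 + 1 = 1142; answer 1142
Stage 2: B1 = 1142; d = 2; -5*(2)^2 + 7*(2)^1 - 3 = (-20) + (14) + (-3) = -9; answer -9
Stage 3: B2 = -9; r = 69646; 69646 = 2 * 97 * 359; number of divisors = (1+1) * (1+1) * (1+1) = 8; answer 8
Stage 4: B3 = 8; m = -37; a(2) = -3*(-46) + 3*(-37) = 27; iterating: a(2)=27, a(3)=-219, a(4)=738, a(5)=-2871, a(6)=10827, a(7)=-41094, a(8)=155763, a(9)=-590571, a(10)=2239002, a(11)=-8488719, a(12)=32183163, a(13)=-122015646, a(14)=462596427, a(15)=-1753836219, a(16)=6649297938; answer 6649297938

6649297938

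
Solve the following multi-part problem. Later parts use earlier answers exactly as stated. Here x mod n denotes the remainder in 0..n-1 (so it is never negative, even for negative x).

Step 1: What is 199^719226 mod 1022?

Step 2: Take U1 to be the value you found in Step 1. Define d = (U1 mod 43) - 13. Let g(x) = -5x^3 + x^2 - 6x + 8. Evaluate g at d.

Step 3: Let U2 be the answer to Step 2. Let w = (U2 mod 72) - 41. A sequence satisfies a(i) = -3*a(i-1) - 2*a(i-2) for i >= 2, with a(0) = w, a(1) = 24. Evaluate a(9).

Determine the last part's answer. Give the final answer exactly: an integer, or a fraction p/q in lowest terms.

Step 1: squarings mod 1022: 199^1=199, 199^2=765, 199^4=641, 199^8=37, 199^16=347, 199^32=835, 199^64=221, 199^128=807, 199^256=235, 199^512=37, 199^1024=347, 199^2048=835, 199^4096=221, 199^8192=807, 199^16384=235, 199^32768=37, 199^65536=347, 199^131072=835, 199^262144=221, 199^524288=807; 199^719226 = 199^2 * 199^8 * 199^16 * 199^32 * 199^64 * 199^256 * 199^2048 * 199^4096 * 199^8192 * 199^16384 * 199^32768 * 199^131072 * 199^524288 = 757 (mod 1022); answer 757
Step 2: U1 = 757; d = 13; -5*(13)^3 + 1*(13)^2 - 6*(13)^1 + 8 = (-10985) + (169) + (-78) + (8) = -10886; answer -10886
Step 3: U2 = -10886; w = 17; a(2) = -3*(24) - 2*(17) = -106; iterating: a(2)=-106, a(3)=270, a(4)=-598, a(5)=1254, a(6)=-2566, a(7)=5190, a(8)=-10438, a(9)=20934; answer 20934

20934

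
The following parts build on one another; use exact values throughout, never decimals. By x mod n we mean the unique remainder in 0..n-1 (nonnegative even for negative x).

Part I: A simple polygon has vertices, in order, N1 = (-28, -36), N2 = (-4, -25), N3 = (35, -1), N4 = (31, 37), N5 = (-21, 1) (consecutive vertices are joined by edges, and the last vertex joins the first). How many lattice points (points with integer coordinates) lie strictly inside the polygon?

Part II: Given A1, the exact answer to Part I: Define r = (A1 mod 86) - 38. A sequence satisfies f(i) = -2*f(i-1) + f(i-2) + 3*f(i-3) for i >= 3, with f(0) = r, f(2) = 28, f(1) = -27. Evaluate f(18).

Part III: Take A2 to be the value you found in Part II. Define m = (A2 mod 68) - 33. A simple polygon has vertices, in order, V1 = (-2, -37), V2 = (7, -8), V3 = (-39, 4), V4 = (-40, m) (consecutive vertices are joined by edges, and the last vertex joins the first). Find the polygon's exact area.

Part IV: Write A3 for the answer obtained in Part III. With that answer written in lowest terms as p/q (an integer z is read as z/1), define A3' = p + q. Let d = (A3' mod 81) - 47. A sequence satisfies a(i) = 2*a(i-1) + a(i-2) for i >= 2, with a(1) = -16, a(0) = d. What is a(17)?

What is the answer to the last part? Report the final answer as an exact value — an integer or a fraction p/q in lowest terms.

Part I: cross terms: (-28*-25 - -4*-36)=556, (-4*-1 - 35*-25)=879, (35*37 - 31*-1)=1326, (31*1 - -21*37)=808, (-21*-36 - -28*1)=784; twice the area = |4353| = 4353; area = 4353/2; boundary points = 1 + 3 + 2 + 4 + 1 = 11; strictly interior points = area - boundary/2 + 1 = 2172; answer 2172
Part II: A1 = 2172; r = -16; f(3) = -2*(28) + 1*(-27) + 3*(-16) = -131; iterating: f(3)=-131, f(4)=209, f(5)=-465, f(6)=746, f(7)=-1330, f(8)=2011, f(9)=-3114, f(10)=4249, f(11)=-5579, f(12)=6065, f(13)=-4962, f(14)=-748, f(15)=14729, f(16)=-45092, f(17)=102669, f(18)=-206243; answer -206243
Part III: A2 = -206243; m = -32; cross terms: (-2*-8 - 7*-37)=275, (7*4 - -39*-8)=-284, (-39*-32 - -40*4)=1408, (-40*-37 - -2*-32)=1416; twice the area = |2815| = 2815; area = 2815/2; answer 2815/2
Part IV: A3 = 2815/2; threaded value p + q = 2817; d = 16; a(2) = 2*(-16) + 1*(16) = -16; iterating: a(2)=-16, a(3)=-48, a(4)=-112, a(5)=-272, a(6)=-656, a(7)=-1584, a(8)=-3824, a(9)=-9232, a(10)=-22288, a(11)=-53808, a(12)=-129904, a(13)=-313616, a(14)=-757136, a(15)=-1827888, a(16)=-4412912, a(17)=-10653712; answer -10653712

-10653712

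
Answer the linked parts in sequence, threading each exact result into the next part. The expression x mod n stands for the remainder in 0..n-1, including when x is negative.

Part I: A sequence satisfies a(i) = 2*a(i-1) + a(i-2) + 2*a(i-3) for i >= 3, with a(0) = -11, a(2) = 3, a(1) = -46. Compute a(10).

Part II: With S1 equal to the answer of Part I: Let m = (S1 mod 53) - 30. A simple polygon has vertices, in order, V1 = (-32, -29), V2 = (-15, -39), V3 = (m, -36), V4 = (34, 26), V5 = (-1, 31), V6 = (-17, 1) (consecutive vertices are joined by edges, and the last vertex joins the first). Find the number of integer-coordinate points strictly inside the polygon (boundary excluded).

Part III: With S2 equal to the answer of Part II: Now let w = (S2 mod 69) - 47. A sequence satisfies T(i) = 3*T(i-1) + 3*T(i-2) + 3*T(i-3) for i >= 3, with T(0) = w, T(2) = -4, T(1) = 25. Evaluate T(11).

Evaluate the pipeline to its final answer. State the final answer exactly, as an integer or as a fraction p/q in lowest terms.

4985685

Part I: a(3) = 2*(3) + 1*(-46) + 2*(-11) = -62; iterating: a(3)=-62, a(4)=-213, a(5)=-482, a(6)=-1301, a(7)=-3510, a(8)=-9285, a(9)=-24682, a(10)=-65669; answer -65669
Part II: S1 = -65669; m = 21; cross terms: (-32*-39 - -15*-29)=813, (-15*-36 - 21*-39)=1359, (21*26 - 34*-36)=1770, (34*31 - -1*26)=1080, (-1*1 - -17*31)=526, (-17*-29 - -32*1)=525; twice the area = |6073| = 6073; area = 6073/2; boundary points = 1 + 3 + 1 + 5 + 2 + 15 = 27; strictly interior points = area - boundary/2 + 1 = 3024; answer 3024
Part III: S2 = 3024; w = 10; T(3) = 3*(-4) + 3*(25) + 3*(10) = 93; iterating: T(3)=93, T(4)=342, T(5)=1293, T(6)=5184, T(7)=20457, T(8)=80802, T(9)=319329, T(10)=1261764, T(11)=4985685; answer 4985685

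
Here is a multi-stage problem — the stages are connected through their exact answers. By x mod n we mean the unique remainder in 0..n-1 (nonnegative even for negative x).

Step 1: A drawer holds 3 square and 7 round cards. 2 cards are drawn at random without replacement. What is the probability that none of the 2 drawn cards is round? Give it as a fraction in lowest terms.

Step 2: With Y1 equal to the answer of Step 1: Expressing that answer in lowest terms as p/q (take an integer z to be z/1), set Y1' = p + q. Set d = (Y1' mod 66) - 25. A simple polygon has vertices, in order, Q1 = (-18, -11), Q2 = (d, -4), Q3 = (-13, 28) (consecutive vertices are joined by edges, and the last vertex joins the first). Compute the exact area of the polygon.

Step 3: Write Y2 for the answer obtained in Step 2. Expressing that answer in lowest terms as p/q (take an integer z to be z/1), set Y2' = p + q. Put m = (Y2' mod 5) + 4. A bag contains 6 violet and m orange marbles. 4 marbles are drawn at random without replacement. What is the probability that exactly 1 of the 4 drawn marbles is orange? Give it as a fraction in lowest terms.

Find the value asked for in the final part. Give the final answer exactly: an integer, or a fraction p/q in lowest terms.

Step 1: total draws C(10,2) = 45; favorable C(3,2) = 3; P = 1/15; answer 1/15
Step 2: Y1 = 1/15; threaded value p + q = 16; d = -9; cross terms: (-18*-4 - -9*-11)=-27, (-9*28 - -13*-4)=-304, (-13*-11 - -18*28)=647; twice the area = |316| = 316; area = 158; answer 158
Step 3: Y2 = 158; threaded value p + q = 159; m = 8; total draws C(14,4) = 1001; favorable C(8,1)*C(6,3) = 160; P = 160/1001; answer 160/1001

160/1001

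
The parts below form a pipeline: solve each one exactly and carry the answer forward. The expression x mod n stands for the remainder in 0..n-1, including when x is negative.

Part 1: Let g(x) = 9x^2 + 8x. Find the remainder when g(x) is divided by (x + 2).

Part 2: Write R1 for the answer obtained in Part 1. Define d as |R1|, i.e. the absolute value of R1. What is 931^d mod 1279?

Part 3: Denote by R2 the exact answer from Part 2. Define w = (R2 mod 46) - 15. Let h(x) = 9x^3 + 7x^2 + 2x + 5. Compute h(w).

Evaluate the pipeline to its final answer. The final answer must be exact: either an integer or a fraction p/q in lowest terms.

3449

Part 1: remainder = value at the root: 9*(-2)^2 + 8*(-2)^1 = (36) + (-16) = 20; answer 20
Part 2: R1 = 20; d = 20; squarings mod 1279: 931^1=931, 931^2=878, 931^4=926, 931^8=546, 931^16=109; 931^20 = 931^4 * 931^16 = 1172 (mod 1279); answer 1172
Part 3: R2 = 1172; w = 7; 9*(7)^3 + 7*(7)^2 + 2*(7)^1 + 5 = (3087) + (343) + (14) + (5) = 3449; answer 3449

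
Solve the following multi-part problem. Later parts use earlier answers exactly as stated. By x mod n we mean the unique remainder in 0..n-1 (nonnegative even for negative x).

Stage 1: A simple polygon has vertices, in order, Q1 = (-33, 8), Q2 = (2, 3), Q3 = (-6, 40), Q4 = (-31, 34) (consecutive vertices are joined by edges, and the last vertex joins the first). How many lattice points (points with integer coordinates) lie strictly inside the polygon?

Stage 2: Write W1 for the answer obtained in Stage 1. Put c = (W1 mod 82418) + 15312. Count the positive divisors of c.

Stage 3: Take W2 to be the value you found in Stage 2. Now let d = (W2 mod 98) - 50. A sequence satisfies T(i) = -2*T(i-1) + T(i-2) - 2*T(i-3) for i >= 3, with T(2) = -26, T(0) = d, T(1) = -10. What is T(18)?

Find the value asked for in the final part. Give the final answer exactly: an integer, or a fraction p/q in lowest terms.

Stage 1: cross terms: (-33*3 - 2*8)=-115, (2*40 - -6*3)=98, (-6*34 - -31*40)=1036, (-31*8 - -33*34)=874; twice the area = |1893| = 1893; area = 1893/2; boundary points = 5 + 1 + 1 + 2 = 9; strictly interior points = area - boundary/2 + 1 = 943; answer 943
Stage 2: W1 = 943; c = 16255; 16255 = 5 * 3251; number of divisors = (1+1) * (1+1) = 4; answer 4
Stage 3: W2 = 4; d = -46; T(3) = -2*(-26) + 1*(-10) - 2*(-46) = 134; iterating: T(3)=134, T(4)=-274, T(5)=734, T(6)=-2010, T(7)=5302, T(8)=-14082, T(9)=37486, T(10)=-99658, T(11)=264966, T(12)=-704562, T(13)=1873406, T(14)=-4981306, T(15)=13245142, T(16)=-35218402, T(17)=93644558, T(18)=-248997802; answer -248997802

-248997802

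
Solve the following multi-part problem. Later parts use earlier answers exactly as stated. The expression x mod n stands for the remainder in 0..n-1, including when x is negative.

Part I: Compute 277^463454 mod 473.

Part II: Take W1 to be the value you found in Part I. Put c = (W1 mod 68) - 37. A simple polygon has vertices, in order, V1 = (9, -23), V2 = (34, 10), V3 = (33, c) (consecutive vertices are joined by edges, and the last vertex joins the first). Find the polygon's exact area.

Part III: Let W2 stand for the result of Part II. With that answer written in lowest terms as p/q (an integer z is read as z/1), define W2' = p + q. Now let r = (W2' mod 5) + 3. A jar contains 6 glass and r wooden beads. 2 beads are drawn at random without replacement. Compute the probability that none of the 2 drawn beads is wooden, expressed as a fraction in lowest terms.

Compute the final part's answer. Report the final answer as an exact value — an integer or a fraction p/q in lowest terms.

5/26

Part I: squarings mod 473: 277^1=277, 277^2=103, 277^4=203, 277^8=58, 277^16=53, 277^32=444, 277^64=368, 277^128=146, 277^256=31, 277^512=15, 277^1024=225, 277^2048=14, 277^4096=196, 277^8192=103, 277^16384=203, 277^32768=58, 277^65536=53, 277^131072=444, 277^262144=368; 277^463454 = 277^2 * 277^4 * 277^8 * 277^16 * 277^64 * 277^512 * 277^4096 * 277^65536 * 277^131072 * 277^262144 = 357 (mod 473); answer 357
Part II: W1 = 357; c = -20; cross terms: (9*10 - 34*-23)=872, (34*-20 - 33*10)=-1010, (33*-23 - 9*-20)=-579; twice the area = |-717| = 717; area = 717/2; answer 717/2
Part III: W2 = 717/2; threaded value p + q = 719; r = 7; total draws C(13,2) = 78; favorable C(6,2) = 15; P = 5/26; answer 5/26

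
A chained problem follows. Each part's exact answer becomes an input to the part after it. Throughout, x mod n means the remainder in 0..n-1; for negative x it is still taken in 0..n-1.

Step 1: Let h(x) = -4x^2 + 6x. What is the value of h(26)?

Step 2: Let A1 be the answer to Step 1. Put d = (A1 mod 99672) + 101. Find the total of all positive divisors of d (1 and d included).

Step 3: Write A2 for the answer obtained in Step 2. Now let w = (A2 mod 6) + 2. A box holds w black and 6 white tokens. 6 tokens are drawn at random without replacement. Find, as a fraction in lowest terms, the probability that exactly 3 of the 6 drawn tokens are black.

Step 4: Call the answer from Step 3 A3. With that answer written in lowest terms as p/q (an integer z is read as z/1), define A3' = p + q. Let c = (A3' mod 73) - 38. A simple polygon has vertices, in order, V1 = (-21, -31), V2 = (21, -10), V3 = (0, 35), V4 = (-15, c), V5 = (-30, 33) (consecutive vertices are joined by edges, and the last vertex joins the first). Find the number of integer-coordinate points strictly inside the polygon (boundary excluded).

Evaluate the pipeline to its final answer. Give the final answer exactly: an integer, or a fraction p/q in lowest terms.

1476

Step 1: -4*(26)^2 + 6*(26)^1 = (-2704) + (156) = -2548; answer -2548
Step 2: A1 = -2548; d = 97225; 97225 = 5^2 * 3889; sigma = (1 + 5 + 25) * (1 + 3889) = 31 * 3890 = 120590; answer 120590
Step 3: A2 = 120590; w = 4; total draws C(10,6) = 210; favorable C(4,3)*C(6,3) = 80; P = 8/21; answer 8/21
Step 4: A3 = 8/21; threaded value p + q = 29; c = -9; cross terms: (-21*-10 - 21*-31)=861, (21*35 - 0*-10)=735, (0*-9 - -15*35)=525, (-15*33 - -30*-9)=-765, (-30*-31 - -21*33)=1623; twice the area = |2979| = 2979; area = 2979/2; boundary points = 21 + 3 + 1 + 3 + 1 = 29; strictly interior points = area - boundary/2 + 1 = 1476; answer 1476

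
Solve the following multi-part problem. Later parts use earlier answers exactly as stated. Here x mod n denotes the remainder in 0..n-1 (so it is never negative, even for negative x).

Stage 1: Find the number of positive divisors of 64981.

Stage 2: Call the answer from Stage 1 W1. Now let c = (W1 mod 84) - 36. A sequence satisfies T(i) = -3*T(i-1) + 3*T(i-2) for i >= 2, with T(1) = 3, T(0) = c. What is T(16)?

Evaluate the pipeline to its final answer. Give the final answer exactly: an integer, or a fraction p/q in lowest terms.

-11261346327

Stage 1: 64981 = 7 * 9283; number of divisors = (1+1) * (1+1) = 4; answer 4
Stage 2: W1 = 4; c = -32; T(2) = -3*(3) + 3*(-32) = -105; iterating: T(2)=-105, T(3)=324, T(4)=-1287, T(5)=4833, T(6)=-18360, T(7)=69579, T(8)=-263817, T(9)=1000188, T(10)=-3792015, T(11)=14376609, T(12)=-54505872, T(13)=206647443, T(14)=-783459945, T(15)=2970322164, T(16)=-11261346327; answer -11261346327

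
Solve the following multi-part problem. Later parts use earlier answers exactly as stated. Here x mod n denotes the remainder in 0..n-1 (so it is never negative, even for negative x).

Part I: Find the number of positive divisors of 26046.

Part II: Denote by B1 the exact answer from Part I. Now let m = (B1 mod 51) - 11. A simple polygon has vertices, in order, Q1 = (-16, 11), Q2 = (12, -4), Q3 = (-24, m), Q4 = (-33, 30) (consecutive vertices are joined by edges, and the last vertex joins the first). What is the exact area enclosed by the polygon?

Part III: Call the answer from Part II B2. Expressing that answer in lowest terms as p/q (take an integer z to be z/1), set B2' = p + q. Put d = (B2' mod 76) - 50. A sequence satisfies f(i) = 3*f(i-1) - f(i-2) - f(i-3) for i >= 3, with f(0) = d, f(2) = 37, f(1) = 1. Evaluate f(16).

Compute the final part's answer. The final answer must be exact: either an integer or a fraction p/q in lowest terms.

11020088

Part I: 26046 = 2 * 3^2 * 1447; number of divisors = (1+1) * (2+1) * (1+1) = 12; answer 12
Part II: B1 = 12; m = 1; cross terms: (-16*-4 - 12*11)=-68, (12*1 - -24*-4)=-84, (-24*30 - -33*1)=-687, (-33*11 - -16*30)=117; twice the area = |-722| = 722; area = 361; answer 361
Part III: B2 = 361; threaded value p + q = 362; d = 8; f(3) = 3*(37) - 1*(1) - 1*(8) = 102; iterating: f(3)=102, f(4)=268, f(5)=665, f(6)=1625, f(7)=3942, f(8)=9536, f(9)=23041, f(10)=55645, f(11)=134358, f(12)=324388, f(13)=783161, f(14)=1890737, f(15)=4564662, f(16)=11020088; answer 11020088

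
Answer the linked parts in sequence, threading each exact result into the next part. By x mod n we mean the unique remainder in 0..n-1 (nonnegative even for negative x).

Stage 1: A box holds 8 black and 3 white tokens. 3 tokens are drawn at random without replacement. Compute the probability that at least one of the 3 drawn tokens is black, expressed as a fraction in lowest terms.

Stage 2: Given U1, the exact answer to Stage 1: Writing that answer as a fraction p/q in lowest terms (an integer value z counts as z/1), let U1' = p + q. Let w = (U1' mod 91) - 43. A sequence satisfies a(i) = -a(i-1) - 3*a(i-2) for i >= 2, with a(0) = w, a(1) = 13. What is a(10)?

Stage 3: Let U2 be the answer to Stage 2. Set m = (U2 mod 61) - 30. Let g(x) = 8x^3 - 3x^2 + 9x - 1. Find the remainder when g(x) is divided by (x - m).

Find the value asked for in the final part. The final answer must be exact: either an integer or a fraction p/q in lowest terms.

Stage 1: total draws C(11,3) = 165; complement C(3,3) = 1; favorable 165 - 1 = 164; P = 164/165; answer 164/165
Stage 2: U1 = 164/165; threaded value p + q = 329; w = 13; a(2) = -1*(13) - 3*(13) = -52; iterating: a(2)=-52, a(3)=13, a(4)=143, a(5)=-182, a(6)=-247, a(7)=793, a(8)=-52, a(9)=-2327, a(10)=2483; answer 2483
Stage 3: U2 = 2483; m = 13; remainder = value at the root: 8*(13)^3 - 3*(13)^2 + 9*(13)^1 - 1 = (17576) + (-507) + (117) + (-1) = 17185; answer 17185

17185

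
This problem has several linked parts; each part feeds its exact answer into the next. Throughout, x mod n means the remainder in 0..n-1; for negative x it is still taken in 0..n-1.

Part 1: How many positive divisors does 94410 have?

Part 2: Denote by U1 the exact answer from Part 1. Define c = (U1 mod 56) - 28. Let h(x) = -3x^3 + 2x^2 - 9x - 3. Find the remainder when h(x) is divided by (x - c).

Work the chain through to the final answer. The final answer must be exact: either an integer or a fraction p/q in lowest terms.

257

Part 1: 94410 = 2 * 3^2 * 5 * 1049; number of divisors = (1+1) * (2+1) * (1+1) * (1+1) = 24; answer 24
Part 2: U1 = 24; c = -4; remainder = value at the root: -3*(-4)^3 + 2*(-4)^2 - 9*(-4)^1 - 3 = (192) + (32) + (36) + (-3) = 257; answer 257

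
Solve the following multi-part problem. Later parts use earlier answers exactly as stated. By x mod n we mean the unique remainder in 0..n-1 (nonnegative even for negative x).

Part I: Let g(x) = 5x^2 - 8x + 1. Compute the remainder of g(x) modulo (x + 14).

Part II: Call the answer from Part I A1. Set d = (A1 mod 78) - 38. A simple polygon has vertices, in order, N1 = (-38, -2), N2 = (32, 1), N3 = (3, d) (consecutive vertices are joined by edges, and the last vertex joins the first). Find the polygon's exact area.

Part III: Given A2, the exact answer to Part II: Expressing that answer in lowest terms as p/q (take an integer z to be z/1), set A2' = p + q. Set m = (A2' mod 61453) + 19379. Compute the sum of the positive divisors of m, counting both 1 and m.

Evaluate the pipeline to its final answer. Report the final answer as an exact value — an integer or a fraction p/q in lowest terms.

43920

Part I: remainder = value at the root: 5*(-14)^2 - 8*(-14)^1 + 1 = (980) + (112) + (1) = 1093; answer 1093
Part II: A1 = 1093; d = -37; cross terms: (-38*1 - 32*-2)=26, (32*-37 - 3*1)=-1187, (3*-2 - -38*-37)=-1412; twice the area = |-2573| = 2573; area = 2573/2; answer 2573/2
Part III: A2 = 2573/2; threaded value p + q = 2575; m = 21954; 21954 = 2 * 3 * 3659; sigma = (1 + 2) * (1 + 3) * (1 + 3659) = 3 * 4 * 3660 = 43920; answer 43920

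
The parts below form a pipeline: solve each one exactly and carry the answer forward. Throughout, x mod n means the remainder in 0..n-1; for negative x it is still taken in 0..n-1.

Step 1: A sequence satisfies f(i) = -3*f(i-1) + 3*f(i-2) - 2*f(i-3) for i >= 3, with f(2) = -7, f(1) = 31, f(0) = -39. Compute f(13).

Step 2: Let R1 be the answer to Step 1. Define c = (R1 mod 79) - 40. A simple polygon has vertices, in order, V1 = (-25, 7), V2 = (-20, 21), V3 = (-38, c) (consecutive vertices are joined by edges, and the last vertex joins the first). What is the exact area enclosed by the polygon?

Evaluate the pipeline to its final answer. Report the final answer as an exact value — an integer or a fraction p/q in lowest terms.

Step 1: f(3) = -3*(-7) + 3*(31) - 2*(-39) = 192; iterating: f(3)=192, f(4)=-659, f(5)=2567, f(6)=-10062, f(7)=39205, f(8)=-152935, f(9)=596544, f(10)=-2326847, f(11)=9076043, f(12)=-35401758, f(13)=138087097; answer 138087097
Step 2: R1 = 138087097; c = 34; cross terms: (-25*21 - -20*7)=-385, (-20*34 - -38*21)=118, (-38*7 - -25*34)=584; twice the area = |317| = 317; area = 317/2; answer 317/2

317/2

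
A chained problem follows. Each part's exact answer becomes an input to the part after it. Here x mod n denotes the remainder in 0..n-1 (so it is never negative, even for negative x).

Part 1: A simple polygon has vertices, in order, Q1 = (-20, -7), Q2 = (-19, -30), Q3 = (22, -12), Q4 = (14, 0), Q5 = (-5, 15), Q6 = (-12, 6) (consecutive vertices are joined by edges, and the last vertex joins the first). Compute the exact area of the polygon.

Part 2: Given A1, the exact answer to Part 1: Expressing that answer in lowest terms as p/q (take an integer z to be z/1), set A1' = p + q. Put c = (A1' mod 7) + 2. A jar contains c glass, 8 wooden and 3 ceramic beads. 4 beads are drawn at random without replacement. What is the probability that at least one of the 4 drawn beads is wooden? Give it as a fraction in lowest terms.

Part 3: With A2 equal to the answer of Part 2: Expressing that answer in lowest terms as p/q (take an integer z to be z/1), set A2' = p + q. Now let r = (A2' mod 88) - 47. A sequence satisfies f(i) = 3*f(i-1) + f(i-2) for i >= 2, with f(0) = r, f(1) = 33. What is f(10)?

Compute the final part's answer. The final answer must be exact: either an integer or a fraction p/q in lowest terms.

Part 1: cross terms: (-20*-30 - -19*-7)=467, (-19*-12 - 22*-30)=888, (22*0 - 14*-12)=168, (14*15 - -5*0)=210, (-5*6 - -12*15)=150, (-12*-7 - -20*6)=204; twice the area = |2087| = 2087; area = 2087/2; answer 2087/2
Part 2: A1 = 2087/2; threaded value p + q = 2089; c = 5; total draws C(16,4) = 1820; complement C(8,4) = 70; favorable 1820 - 70 = 1750; P = 25/26; answer 25/26
Part 3: A2 = 25/26; threaded value p + q = 51; r = 4; f(2) = 3*(33) + 1*(4) = 103; iterating: f(2)=103, f(3)=342, f(4)=1129, f(5)=3729, f(6)=12316, f(7)=40677, f(8)=134347, f(9)=443718, f(10)=1465501; answer 1465501

1465501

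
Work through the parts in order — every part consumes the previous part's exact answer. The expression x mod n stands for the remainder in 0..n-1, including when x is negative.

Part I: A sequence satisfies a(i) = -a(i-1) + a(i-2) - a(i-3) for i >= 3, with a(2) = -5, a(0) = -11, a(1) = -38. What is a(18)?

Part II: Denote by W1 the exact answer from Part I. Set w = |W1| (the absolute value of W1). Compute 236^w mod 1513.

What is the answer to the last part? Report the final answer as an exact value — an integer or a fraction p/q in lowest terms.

1080

Part I: a(3) = -1*(-5) + 1*(-38) - 1*(-11) = -22; iterating: a(3)=-22, a(4)=55, a(5)=-72, a(6)=149, a(7)=-276, a(8)=497, a(9)=-922, a(10)=1695, a(11)=-3114, a(12)=5731, a(13)=-10540, a(14)=19385, a(15)=-35656, a(16)=65581, a(17)=-120622, a(18)=221859; answer 221859
Part II: W1 = 221859; w = 221859; squarings mod 1513: 236^1=236, 236^2=1228, 236^4=1036, 236^8=579, 236^16=868, 236^32=1463, 236^64=987, 236^128=1310, 236^256=358, 236^512=1072, 236^1024=817, 236^2048=256, 236^4096=477, 236^8192=579, 236^16384=868, 236^32768=1463, 236^65536=987, 236^131072=1310; 236^221859 = 236^1 * 236^2 * 236^32 * 236^128 * 236^512 * 236^8192 * 236^16384 * 236^65536 * 236^131072 = 1080 (mod 1513); answer 1080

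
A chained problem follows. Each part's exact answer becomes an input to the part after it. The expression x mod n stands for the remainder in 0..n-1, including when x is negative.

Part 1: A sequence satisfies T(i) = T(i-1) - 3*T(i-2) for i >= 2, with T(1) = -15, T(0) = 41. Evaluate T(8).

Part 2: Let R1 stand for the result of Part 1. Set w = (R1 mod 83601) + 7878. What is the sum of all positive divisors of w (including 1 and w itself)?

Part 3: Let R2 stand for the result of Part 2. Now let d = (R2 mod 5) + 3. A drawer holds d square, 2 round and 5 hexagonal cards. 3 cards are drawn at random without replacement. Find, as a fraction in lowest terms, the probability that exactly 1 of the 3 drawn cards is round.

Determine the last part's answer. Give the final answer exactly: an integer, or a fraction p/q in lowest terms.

Part 1: T(2) = 1*(-15) - 3*(41) = -138; iterating: T(2)=-138, T(3)=-93, T(4)=321, T(5)=600, T(6)=-363, T(7)=-2163, T(8)=-1074; answer -1074
Part 2: R1 = -1074; w = 90405; 90405 = 3^2 * 5 * 7^2 * 41; sigma = (1 + 3 + 9) * (1 + 5) * (1 + 7 + 49) * (1 + 41) = 13 * 6 * 57 * 42 = 186732; answer 186732
Part 3: R2 = 186732; d = 5; total draws C(12,3) = 220; favorable C(2,1)*C(10,2) = 90; P = 9/22; answer 9/22

9/22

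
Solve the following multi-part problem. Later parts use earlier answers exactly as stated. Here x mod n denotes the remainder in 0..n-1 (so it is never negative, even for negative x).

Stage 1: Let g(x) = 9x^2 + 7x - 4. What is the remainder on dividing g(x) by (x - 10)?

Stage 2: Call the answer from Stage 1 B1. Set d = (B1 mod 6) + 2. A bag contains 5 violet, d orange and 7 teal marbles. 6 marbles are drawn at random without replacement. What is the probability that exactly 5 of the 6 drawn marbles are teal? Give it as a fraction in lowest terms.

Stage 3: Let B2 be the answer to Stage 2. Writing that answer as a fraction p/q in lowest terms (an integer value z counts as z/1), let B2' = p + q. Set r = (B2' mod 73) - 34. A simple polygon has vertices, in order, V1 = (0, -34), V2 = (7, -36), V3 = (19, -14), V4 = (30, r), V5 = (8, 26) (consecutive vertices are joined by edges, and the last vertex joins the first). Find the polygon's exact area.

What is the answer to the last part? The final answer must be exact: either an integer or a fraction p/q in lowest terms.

Stage 1: remainder = value at the root: 9*(10)^2 + 7*(10)^1 - 4 = (900) + (70) + (-4) = 966; answer 966
Stage 2: B1 = 966; d = 2; total draws C(14,6) = 3003; favorable C(7,5)*C(7,1) = 147; P = 7/143; answer 7/143
Stage 3: B2 = 7/143; threaded value p + q = 150; r = -30; cross terms: (0*-36 - 7*-34)=238, (7*-14 - 19*-36)=586, (19*-30 - 30*-14)=-150, (30*26 - 8*-30)=1020, (8*-34 - 0*26)=-272; twice the area = |1422| = 1422; area = 711; answer 711

711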